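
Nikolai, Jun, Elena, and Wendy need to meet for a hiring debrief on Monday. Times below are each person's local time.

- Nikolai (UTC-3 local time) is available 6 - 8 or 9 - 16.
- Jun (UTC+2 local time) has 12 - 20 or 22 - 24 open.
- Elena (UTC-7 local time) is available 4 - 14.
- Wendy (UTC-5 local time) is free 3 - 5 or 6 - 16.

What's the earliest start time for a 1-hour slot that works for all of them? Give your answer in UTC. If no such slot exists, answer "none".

Nikolai in UTC: 09:00-11:00, 12:00-19:00 (add 3h to convert from UTC-3).
Jun in UTC: 10:00-18:00, 20:00-22:00 (subtract 2h to convert from UTC+2).
Elena in UTC: 11:00-21:00 (add 7h to convert from UTC-7).
Wendy in UTC: 08:00-10:00, 11:00-21:00 (add 5h to convert from UTC-5).
Nikolai ∩ Jun: 10:00-11:00, 12:00-18:00.
Nikolai ∩ Jun ∩ Elena: 12:00-18:00.
Nikolai ∩ Jun ∩ Elena ∩ Wendy: 12:00-18:00.
The first common window of at least 60 minutes is 12:00-18:00, so the earliest start is 12:00.

12:00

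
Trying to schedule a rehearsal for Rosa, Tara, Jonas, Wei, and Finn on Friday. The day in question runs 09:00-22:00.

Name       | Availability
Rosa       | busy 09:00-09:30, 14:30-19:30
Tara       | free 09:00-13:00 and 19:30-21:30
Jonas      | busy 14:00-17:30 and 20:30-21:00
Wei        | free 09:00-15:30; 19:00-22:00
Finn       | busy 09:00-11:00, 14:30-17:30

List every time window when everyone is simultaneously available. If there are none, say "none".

Rosa free: 09:30-14:30, 19:30-22:00 (invert busy blocks within the working day).
Tara free: 09:00-13:00, 19:30-21:30.
Jonas free: 09:00-14:00, 17:30-20:30, 21:00-22:00 (invert busy blocks within the working day).
Wei free: 09:00-15:30, 19:00-22:00.
Finn free: 11:00-14:30, 17:30-22:00 (invert busy blocks within the working day).
Rosa ∩ Tara: 09:30-13:00, 19:30-21:30.
Rosa ∩ Tara ∩ Jonas: 09:30-13:00, 19:30-20:30, 21:00-21:30.
Rosa ∩ Tara ∩ Jonas ∩ Wei: 09:30-13:00, 19:30-20:30, 21:00-21:30.
Rosa ∩ Tara ∩ Jonas ∩ Wei ∩ Finn: 11:00-13:00, 19:30-20:30, 21:00-21:30.

11:00-13:00, 19:30-20:30, 21:00-21:30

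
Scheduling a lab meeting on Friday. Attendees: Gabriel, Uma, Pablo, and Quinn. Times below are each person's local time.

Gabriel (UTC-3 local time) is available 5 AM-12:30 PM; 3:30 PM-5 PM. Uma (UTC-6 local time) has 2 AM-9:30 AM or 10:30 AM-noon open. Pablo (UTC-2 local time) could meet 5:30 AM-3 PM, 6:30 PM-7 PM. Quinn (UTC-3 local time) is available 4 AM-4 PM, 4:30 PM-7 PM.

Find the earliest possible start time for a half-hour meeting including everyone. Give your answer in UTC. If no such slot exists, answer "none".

Gabriel in UTC: 08:00-15:30, 18:30-20:00 (add 3h to convert from UTC-3).
Uma in UTC: 08:00-15:30, 16:30-18:00 (add 6h to convert from UTC-6).
Pablo in UTC: 07:30-17:00, 20:30-21:00 (add 2h to convert from UTC-2).
Quinn in UTC: 07:00-19:00, 19:30-22:00 (add 3h to convert from UTC-3).
Gabriel ∩ Uma: 08:00-15:30.
Gabriel ∩ Uma ∩ Pablo: 08:00-15:30.
Gabriel ∩ Uma ∩ Pablo ∩ Quinn: 08:00-15:30.
The first common window of at least 30 minutes is 08:00-15:30, so the earliest start is 08:00.

08:00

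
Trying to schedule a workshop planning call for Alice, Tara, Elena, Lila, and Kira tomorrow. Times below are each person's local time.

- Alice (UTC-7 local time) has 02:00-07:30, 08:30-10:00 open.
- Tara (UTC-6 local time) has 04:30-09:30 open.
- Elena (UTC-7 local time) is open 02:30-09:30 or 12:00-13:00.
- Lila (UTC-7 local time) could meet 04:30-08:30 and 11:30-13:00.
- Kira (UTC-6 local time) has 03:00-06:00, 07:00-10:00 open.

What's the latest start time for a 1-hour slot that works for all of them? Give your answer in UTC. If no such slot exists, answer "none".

Alice in UTC: 09:00-14:30, 15:30-17:00 (add 7h to convert from UTC-7).
Tara in UTC: 10:30-15:30 (add 6h to convert from UTC-6).
Elena in UTC: 09:30-16:30, 19:00-20:00 (add 7h to convert from UTC-7).
Lila in UTC: 11:30-15:30, 18:30-20:00 (add 7h to convert from UTC-7).
Kira in UTC: 09:00-12:00, 13:00-16:00 (add 6h to convert from UTC-6).
Alice ∩ Tara: 10:30-14:30.
Alice ∩ Tara ∩ Elena: 10:30-14:30.
Alice ∩ Tara ∩ Elena ∩ Lila: 11:30-14:30.
Alice ∩ Tara ∩ Elena ∩ Lila ∩ Kira: 11:30-12:00, 13:00-14:30.
The last common window of at least 60 minutes is 13:00-14:30; a 60-minute meeting can start as late as 13:30 and still end by 14:30.

13:30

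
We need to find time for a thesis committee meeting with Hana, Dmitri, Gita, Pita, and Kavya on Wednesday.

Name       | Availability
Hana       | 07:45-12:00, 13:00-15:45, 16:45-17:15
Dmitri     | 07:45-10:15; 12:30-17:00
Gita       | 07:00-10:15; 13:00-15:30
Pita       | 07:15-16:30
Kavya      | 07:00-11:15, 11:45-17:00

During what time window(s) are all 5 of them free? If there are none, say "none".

Hana ∩ Dmitri: 07:45-10:15, 13:00-15:45, 16:45-17:00.
Hana ∩ Dmitri ∩ Gita: 07:45-10:15, 13:00-15:30.
Hana ∩ Dmitri ∩ Gita ∩ Pita: 07:45-10:15, 13:00-15:30.
Hana ∩ Dmitri ∩ Gita ∩ Pita ∩ Kavya: 07:45-10:15, 13:00-15:30.
So the common availability across everyone is 07:45-10:15, 13:00-15:30.

07:45-10:15, 13:00-15:30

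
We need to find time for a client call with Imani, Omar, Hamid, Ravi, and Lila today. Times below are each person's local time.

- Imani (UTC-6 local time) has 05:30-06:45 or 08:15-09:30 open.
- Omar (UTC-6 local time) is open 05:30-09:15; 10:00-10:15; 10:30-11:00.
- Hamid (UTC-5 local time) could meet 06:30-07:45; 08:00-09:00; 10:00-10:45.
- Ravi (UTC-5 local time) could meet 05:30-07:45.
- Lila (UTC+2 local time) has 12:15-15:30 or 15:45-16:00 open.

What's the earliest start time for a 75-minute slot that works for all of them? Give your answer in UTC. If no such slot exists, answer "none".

Imani in UTC: 11:30-12:45, 14:15-15:30 (add 6h to convert from UTC-6).
Omar in UTC: 11:30-15:15, 16:00-16:15, 16:30-17:00 (add 6h to convert from UTC-6).
Hamid in UTC: 11:30-12:45, 13:00-14:00, 15:00-15:45 (add 5h to convert from UTC-5).
Ravi in UTC: 10:30-12:45 (add 5h to convert from UTC-5).
Lila in UTC: 10:15-13:30, 13:45-14:00 (subtract 2h to convert from UTC+2).
Imani ∩ Omar: 11:30-12:45, 14:15-15:15.
Imani ∩ Omar ∩ Hamid: 11:30-12:45, 15:00-15:15.
Imani ∩ Omar ∩ Hamid ∩ Ravi: 11:30-12:45.
Imani ∩ Omar ∩ Hamid ∩ Ravi ∩ Lila: 11:30-12:45.
So the common availability across everyone is 11:30-12:45.
The first common window of at least 75 minutes is 11:30-12:45, so the earliest start is 11:30.

11:30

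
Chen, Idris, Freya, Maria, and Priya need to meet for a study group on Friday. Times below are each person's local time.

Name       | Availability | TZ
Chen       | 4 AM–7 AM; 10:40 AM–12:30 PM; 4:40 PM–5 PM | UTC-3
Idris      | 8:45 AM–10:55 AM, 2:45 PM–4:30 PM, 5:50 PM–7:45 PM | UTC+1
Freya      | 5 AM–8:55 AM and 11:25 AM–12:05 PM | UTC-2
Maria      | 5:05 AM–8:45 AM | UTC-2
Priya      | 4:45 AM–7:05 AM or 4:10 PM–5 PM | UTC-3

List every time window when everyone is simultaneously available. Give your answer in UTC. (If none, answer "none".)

07:45-09:55

Chen in UTC: 07:00-10:00, 13:40-15:30, 19:40-20:00 (add 3h to convert from UTC-3).
Idris in UTC: 07:45-09:55, 13:45-15:30, 16:50-18:45 (subtract 1h to convert from UTC+1).
Freya in UTC: 07:00-10:55, 13:25-14:05 (add 2h to convert from UTC-2).
Maria in UTC: 07:05-10:45 (add 2h to convert from UTC-2).
Priya in UTC: 07:45-10:05, 19:10-20:00 (add 3h to convert from UTC-3).
Chen ∩ Idris: 07:45-09:55, 13:45-15:30.
Chen ∩ Idris ∩ Freya: 07:45-09:55, 13:45-14:05.
Chen ∩ Idris ∩ Freya ∩ Maria: 07:45-09:55.
Chen ∩ Idris ∩ Freya ∩ Maria ∩ Priya: 07:45-09:55.
Those are the intersection windows.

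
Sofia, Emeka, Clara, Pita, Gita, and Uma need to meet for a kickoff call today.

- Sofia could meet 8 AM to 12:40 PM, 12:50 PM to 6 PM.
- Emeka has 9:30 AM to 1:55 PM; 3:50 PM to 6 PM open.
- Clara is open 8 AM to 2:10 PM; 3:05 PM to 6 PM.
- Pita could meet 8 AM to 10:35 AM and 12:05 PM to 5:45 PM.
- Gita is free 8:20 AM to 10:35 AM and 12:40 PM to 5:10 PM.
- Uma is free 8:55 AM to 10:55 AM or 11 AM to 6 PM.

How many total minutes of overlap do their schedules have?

210

Sofia ∩ Emeka: 09:30-12:40, 12:50-13:55, 15:50-18:00.
Sofia ∩ Emeka ∩ Clara: 09:30-12:40, 12:50-13:55, 15:50-18:00.
Sofia ∩ Emeka ∩ Clara ∩ Pita: 09:30-10:35, 12:05-12:40, 12:50-13:55, 15:50-17:45.
Sofia ∩ Emeka ∩ Clara ∩ Pita ∩ Gita: 09:30-10:35, 12:50-13:55, 15:50-17:10.
Sofia ∩ Emeka ∩ Clara ∩ Pita ∩ Gita ∩ Uma: 09:30-10:35, 12:50-13:55, 15:50-17:10.
Summing the common windows: 65 + 65 + 80 = 210 minutes.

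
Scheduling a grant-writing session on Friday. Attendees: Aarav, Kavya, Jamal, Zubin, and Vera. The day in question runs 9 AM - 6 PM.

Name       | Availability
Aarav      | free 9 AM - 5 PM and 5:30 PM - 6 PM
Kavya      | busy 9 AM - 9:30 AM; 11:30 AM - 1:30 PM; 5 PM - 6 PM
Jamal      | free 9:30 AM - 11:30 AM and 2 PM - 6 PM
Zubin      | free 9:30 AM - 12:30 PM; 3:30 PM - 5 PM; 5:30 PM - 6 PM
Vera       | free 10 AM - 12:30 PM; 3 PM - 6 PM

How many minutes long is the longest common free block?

Aarav free: 09:00-17:00, 17:30-18:00.
Kavya free: 09:30-11:30, 13:30-17:00 (invert busy blocks within the working day).
Jamal free: 09:30-11:30, 14:00-18:00.
Zubin free: 09:30-12:30, 15:30-17:00, 17:30-18:00.
Vera free: 10:00-12:30, 15:00-18:00.
Aarav ∩ Kavya: 09:30-11:30, 13:30-17:00.
Aarav ∩ Kavya ∩ Jamal: 09:30-11:30, 14:00-17:00.
Aarav ∩ Kavya ∩ Jamal ∩ Zubin: 09:30-11:30, 15:30-17:00.
Aarav ∩ Kavya ∩ Jamal ∩ Zubin ∩ Vera: 10:00-11:30, 15:30-17:00.
The longest is 10:00-11:30 at 90 minutes.

90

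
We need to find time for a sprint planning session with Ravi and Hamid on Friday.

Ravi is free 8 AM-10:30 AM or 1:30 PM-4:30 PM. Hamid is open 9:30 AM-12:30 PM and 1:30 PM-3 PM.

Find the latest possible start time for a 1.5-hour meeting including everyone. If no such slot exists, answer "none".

13:30

Ravi ∩ Hamid: 09:30-10:30, 13:30-15:00.
The last common window of at least 90 minutes is 13:30-15:00; a 90-minute meeting can start as late as 13:30 and still end by 15:00.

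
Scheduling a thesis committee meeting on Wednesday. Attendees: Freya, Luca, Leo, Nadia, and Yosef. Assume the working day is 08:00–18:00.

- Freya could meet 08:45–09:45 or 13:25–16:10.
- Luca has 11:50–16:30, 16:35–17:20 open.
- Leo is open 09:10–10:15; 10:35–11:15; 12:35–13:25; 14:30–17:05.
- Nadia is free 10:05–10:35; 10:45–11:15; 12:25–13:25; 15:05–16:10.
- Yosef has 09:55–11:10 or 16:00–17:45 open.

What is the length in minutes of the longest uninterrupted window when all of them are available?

10

Freya ∩ Luca: 13:25-16:10.
Freya ∩ Luca ∩ Leo: 14:30-16:10.
Freya ∩ Luca ∩ Leo ∩ Nadia: 15:05-16:10.
Freya ∩ Luca ∩ Leo ∩ Nadia ∩ Yosef: 16:00-16:10.
The longest is 16:00-16:10 at 10 minutes.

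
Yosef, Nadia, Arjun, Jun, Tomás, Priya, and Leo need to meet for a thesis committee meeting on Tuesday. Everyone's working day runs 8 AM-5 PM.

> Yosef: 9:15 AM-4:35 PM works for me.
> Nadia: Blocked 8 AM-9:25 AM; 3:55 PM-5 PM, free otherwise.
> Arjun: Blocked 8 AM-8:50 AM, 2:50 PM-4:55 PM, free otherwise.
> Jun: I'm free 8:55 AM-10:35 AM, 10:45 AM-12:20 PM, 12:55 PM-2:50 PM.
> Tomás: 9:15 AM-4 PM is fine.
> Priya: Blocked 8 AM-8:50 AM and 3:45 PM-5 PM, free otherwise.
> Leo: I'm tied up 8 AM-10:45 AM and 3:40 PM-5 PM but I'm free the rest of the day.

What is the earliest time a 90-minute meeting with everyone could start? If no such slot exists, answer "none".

10:45

Yosef free: 09:15-16:35.
Nadia free: 09:25-15:55 (invert busy blocks within the working day).
Arjun free: 08:50-14:50, 16:55-17:00 (invert busy blocks within the working day).
Jun free: 08:55-10:35, 10:45-12:20, 12:55-14:50.
Tomás free: 09:15-16:00.
Priya free: 08:50-15:45 (invert busy blocks within the working day).
Leo free: 10:45-15:40 (invert busy blocks within the working day).
Yosef ∩ Nadia: 09:25-15:55.
Yosef ∩ Nadia ∩ Arjun: 09:25-14:50.
Yosef ∩ Nadia ∩ Arjun ∩ Jun: 09:25-10:35, 10:45-12:20, 12:55-14:50.
Yosef ∩ Nadia ∩ Arjun ∩ Jun ∩ Tomás: 09:25-10:35, 10:45-12:20, 12:55-14:50.
Yosef ∩ Nadia ∩ Arjun ∩ Jun ∩ Tomás ∩ Priya: 09:25-10:35, 10:45-12:20, 12:55-14:50.
Yosef ∩ Nadia ∩ Arjun ∩ Jun ∩ Tomás ∩ Priya ∩ Leo: 10:45-12:20, 12:55-14:50.
Those are the intersection windows.
The first common window of at least 90 minutes is 10:45-12:20, so the earliest start is 10:45.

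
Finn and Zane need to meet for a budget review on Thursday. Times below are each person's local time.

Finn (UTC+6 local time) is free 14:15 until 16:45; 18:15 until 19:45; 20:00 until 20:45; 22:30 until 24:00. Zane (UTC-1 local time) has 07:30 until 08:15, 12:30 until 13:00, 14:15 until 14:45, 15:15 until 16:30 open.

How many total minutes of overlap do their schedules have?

Finn in UTC: 08:15-10:45, 12:15-13:45, 14:00-14:45, 16:30-18:00 (subtract 6h to convert from UTC+6).
Zane in UTC: 08:30-09:15, 13:30-14:00, 15:15-15:45, 16:15-17:30 (add 1h to convert from UTC-1).
Finn ∩ Zane: 08:30-09:15, 13:30-13:45, 16:30-17:30.
Summing the common windows: 45 + 15 + 60 = 120 minutes.

120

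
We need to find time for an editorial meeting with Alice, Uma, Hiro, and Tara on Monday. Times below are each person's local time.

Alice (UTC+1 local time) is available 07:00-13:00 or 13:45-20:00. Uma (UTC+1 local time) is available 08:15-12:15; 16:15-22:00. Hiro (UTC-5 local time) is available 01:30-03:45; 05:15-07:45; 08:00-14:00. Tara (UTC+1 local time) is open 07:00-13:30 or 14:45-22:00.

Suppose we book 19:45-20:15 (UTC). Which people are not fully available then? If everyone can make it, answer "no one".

Alice in UTC: 06:00-12:00, 12:45-19:00 (subtract 1h to convert from UTC+1).
Uma in UTC: 07:15-11:15, 15:15-21:00 (subtract 1h to convert from UTC+1).
Hiro in UTC: 06:30-08:45, 10:15-12:45, 13:00-19:00 (add 5h to convert from UTC-5).
Tara in UTC: 06:00-12:30, 13:45-21:00 (subtract 1h to convert from UTC+1).
Alice: not fully free for 19:45-20:15. Uma: free for 19:45-20:15. Hiro: not fully free for 19:45-20:15. Tara: free for 19:45-20:15.

Alice, Hiro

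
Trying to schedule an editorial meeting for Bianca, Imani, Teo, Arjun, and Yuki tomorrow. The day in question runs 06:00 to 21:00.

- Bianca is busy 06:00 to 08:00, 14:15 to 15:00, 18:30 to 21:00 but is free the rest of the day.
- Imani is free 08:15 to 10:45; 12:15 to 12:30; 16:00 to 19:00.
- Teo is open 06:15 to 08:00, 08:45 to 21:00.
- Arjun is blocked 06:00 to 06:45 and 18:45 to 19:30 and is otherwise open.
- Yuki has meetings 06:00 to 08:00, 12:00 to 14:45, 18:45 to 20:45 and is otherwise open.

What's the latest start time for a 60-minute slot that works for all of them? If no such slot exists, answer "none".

17:30

Bianca free: 08:00-14:15, 15:00-18:30 (invert busy blocks within the working day).
Imani free: 08:15-10:45, 12:15-12:30, 16:00-19:00.
Teo free: 06:15-08:00, 08:45-21:00.
Arjun free: 06:45-18:45, 19:30-21:00 (invert busy blocks within the working day).
Yuki free: 08:00-12:00, 14:45-18:45, 20:45-21:00 (invert busy blocks within the working day).
Bianca ∩ Imani: 08:15-10:45, 12:15-12:30, 16:00-18:30.
Bianca ∩ Imani ∩ Teo: 08:45-10:45, 12:15-12:30, 16:00-18:30.
Bianca ∩ Imani ∩ Teo ∩ Arjun: 08:45-10:45, 12:15-12:30, 16:00-18:30.
Bianca ∩ Imani ∩ Teo ∩ Arjun ∩ Yuki: 08:45-10:45, 16:00-18:30.
Those are the intersection windows.
The last common window of at least 60 minutes is 16:00-18:30; a 60-minute meeting can start as late as 17:30 and still end by 18:30.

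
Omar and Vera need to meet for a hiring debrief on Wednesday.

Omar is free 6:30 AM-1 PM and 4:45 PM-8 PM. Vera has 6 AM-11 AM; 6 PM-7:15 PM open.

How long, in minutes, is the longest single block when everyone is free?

270

Omar ∩ Vera: 06:30-11:00, 18:00-19:15.
Those are the intersection windows.
The longest is 06:30-11:00 at 270 minutes.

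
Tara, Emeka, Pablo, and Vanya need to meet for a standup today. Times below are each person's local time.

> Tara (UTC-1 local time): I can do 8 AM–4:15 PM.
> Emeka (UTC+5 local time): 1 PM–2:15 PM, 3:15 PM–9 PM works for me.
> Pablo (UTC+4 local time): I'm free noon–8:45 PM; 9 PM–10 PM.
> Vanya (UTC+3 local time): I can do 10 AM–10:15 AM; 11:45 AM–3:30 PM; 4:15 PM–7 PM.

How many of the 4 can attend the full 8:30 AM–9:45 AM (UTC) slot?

1

Tara in UTC: 09:00-17:15 (add 1h to convert from UTC-1).
Emeka in UTC: 08:00-09:15, 10:15-16:00 (subtract 5h to convert from UTC+5).
Pablo in UTC: 08:00-16:45, 17:00-18:00 (subtract 4h to convert from UTC+4).
Vanya in UTC: 07:00-07:15, 08:45-12:30, 13:15-16:00 (subtract 3h to convert from UTC+3).
Pablo can make the full 08:30-09:45 slot — that's 1.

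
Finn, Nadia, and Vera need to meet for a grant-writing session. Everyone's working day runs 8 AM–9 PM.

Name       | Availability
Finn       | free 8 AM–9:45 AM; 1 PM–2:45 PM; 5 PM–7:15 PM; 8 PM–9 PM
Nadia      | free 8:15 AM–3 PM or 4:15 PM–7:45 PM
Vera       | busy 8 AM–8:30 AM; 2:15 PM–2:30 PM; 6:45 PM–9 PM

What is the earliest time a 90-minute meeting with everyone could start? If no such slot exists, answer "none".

Finn free: 08:00-09:45, 13:00-14:45, 17:00-19:15, 20:00-21:00.
Nadia free: 08:15-15:00, 16:15-19:45.
Vera free: 08:30-14:15, 14:30-18:45 (invert busy blocks within the working day).
Finn ∩ Nadia: 08:15-09:45, 13:00-14:45, 17:00-19:15.
Finn ∩ Nadia ∩ Vera: 08:30-09:45, 13:00-14:15, 14:30-14:45, 17:00-18:45.
The first common window of at least 90 minutes is 17:00-18:45, so the earliest start is 17:00.

17:00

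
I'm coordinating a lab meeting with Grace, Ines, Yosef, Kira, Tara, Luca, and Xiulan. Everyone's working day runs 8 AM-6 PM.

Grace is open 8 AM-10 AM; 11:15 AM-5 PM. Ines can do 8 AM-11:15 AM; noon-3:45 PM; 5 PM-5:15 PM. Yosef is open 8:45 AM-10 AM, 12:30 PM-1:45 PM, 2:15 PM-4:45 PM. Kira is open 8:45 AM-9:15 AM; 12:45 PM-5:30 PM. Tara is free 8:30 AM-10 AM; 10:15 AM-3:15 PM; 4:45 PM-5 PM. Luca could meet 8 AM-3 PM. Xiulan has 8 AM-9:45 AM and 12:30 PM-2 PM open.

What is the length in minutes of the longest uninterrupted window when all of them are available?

Grace ∩ Ines: 08:00-10:00, 12:00-15:45.
Grace ∩ Ines ∩ Yosef: 08:45-10:00, 12:30-13:45, 14:15-15:45.
Grace ∩ Ines ∩ Yosef ∩ Kira: 08:45-09:15, 12:45-13:45, 14:15-15:45.
Grace ∩ Ines ∩ Yosef ∩ Kira ∩ Tara: 08:45-09:15, 12:45-13:45, 14:15-15:15.
Grace ∩ Ines ∩ Yosef ∩ Kira ∩ Tara ∩ Luca: 08:45-09:15, 12:45-13:45, 14:15-15:00.
Grace ∩ Ines ∩ Yosef ∩ Kira ∩ Tara ∩ Luca ∩ Xiulan: 08:45-09:15, 12:45-13:45.
The longest is 12:45-13:45 at 60 minutes.

60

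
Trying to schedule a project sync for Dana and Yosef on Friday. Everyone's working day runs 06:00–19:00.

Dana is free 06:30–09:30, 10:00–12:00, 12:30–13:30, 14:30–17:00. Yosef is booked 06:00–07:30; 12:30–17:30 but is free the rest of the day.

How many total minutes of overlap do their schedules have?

Dana free: 06:30-09:30, 10:00-12:00, 12:30-13:30, 14:30-17:00.
Yosef free: 07:30-12:30, 17:30-19:00 (invert busy blocks within the working day).
Dana ∩ Yosef: 07:30-09:30, 10:00-12:00.
Those are the intersection windows.
Summing the common windows: 120 + 120 = 240 minutes.

240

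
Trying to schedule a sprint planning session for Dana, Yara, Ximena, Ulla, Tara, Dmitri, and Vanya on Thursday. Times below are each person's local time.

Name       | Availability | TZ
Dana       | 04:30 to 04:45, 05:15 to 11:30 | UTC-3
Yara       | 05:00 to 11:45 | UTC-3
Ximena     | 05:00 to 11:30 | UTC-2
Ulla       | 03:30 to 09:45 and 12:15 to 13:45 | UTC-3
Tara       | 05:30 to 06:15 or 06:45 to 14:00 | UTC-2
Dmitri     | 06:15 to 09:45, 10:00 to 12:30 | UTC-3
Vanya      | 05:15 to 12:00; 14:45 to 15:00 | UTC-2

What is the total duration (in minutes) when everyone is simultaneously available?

210

Dana in UTC: 07:30-07:45, 08:15-14:30 (add 3h to convert from UTC-3).
Yara in UTC: 08:00-14:45 (add 3h to convert from UTC-3).
Ximena in UTC: 07:00-13:30 (add 2h to convert from UTC-2).
Ulla in UTC: 06:30-12:45, 15:15-16:45 (add 3h to convert from UTC-3).
Tara in UTC: 07:30-08:15, 08:45-16:00 (add 2h to convert from UTC-2).
Dmitri in UTC: 09:15-12:45, 13:00-15:30 (add 3h to convert from UTC-3).
Vanya in UTC: 07:15-14:00, 16:45-17:00 (add 2h to convert from UTC-2).
Dana ∩ Yara: 08:15-14:30.
Dana ∩ Yara ∩ Ximena: 08:15-13:30.
Dana ∩ Yara ∩ Ximena ∩ Ulla: 08:15-12:45.
Dana ∩ Yara ∩ Ximena ∩ Ulla ∩ Tara: 08:45-12:45.
Dana ∩ Yara ∩ Ximena ∩ Ulla ∩ Tara ∩ Dmitri: 09:15-12:45.
Dana ∩ Yara ∩ Ximena ∩ Ulla ∩ Tara ∩ Dmitri ∩ Vanya: 09:15-12:45.
That's a single block of 210 minutes.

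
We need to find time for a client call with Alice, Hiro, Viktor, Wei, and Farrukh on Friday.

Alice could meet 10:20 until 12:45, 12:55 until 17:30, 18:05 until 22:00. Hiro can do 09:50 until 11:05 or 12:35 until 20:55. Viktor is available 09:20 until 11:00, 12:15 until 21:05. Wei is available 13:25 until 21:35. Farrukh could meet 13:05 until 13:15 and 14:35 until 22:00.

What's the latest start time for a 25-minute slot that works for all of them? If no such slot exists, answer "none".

20:30

Alice ∩ Hiro: 10:20-11:05, 12:35-12:45, 12:55-17:30, 18:05-20:55.
Alice ∩ Hiro ∩ Viktor: 10:20-11:00, 12:35-12:45, 12:55-17:30, 18:05-20:55.
Alice ∩ Hiro ∩ Viktor ∩ Wei: 13:25-17:30, 18:05-20:55.
Alice ∩ Hiro ∩ Viktor ∩ Wei ∩ Farrukh: 14:35-17:30, 18:05-20:55.
The last common window of at least 25 minutes is 18:05-20:55; a 25-minute meeting can start as late as 20:30 and still end by 20:55.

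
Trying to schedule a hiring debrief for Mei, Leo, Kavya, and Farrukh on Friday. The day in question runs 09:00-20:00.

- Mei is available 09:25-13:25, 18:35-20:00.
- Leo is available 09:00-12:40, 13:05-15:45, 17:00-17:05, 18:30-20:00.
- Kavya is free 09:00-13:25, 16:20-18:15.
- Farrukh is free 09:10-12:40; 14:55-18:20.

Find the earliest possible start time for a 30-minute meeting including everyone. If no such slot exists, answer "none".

Mei ∩ Leo: 09:25-12:40, 13:05-13:25, 18:35-20:00.
Mei ∩ Leo ∩ Kavya: 09:25-12:40, 13:05-13:25.
Mei ∩ Leo ∩ Kavya ∩ Farrukh: 09:25-12:40.
Those are the intersection windows.
The first common window of at least 30 minutes is 09:25-12:40, so the earliest start is 09:25.

09:25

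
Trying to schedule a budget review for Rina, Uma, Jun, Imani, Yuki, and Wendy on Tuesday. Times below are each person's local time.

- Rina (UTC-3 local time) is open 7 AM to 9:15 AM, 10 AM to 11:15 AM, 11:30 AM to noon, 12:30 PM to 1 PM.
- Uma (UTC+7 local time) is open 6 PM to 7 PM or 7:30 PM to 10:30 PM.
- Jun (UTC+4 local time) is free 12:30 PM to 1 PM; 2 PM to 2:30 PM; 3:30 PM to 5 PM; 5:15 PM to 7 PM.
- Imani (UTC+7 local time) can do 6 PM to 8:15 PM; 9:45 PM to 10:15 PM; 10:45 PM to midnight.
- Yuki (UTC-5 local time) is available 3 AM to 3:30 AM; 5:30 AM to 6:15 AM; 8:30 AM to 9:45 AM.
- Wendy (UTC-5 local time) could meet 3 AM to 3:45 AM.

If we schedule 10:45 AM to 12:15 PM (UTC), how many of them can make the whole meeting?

Rina in UTC: 10:00-12:15, 13:00-14:15, 14:30-15:00, 15:30-16:00 (add 3h to convert from UTC-3).
Uma in UTC: 11:00-12:00, 12:30-15:30 (subtract 7h to convert from UTC+7).
Jun in UTC: 08:30-09:00, 10:00-10:30, 11:30-13:00, 13:15-15:00 (subtract 4h to convert from UTC+4).
Imani in UTC: 11:00-13:15, 14:45-15:15, 15:45-17:00 (subtract 7h to convert from UTC+7).
Yuki in UTC: 08:00-08:30, 10:30-11:15, 13:30-14:45 (add 5h to convert from UTC-5).
Wendy in UTC: 08:00-08:45 (add 5h to convert from UTC-5).
Rina can make the full 10:45-12:15 slot — that's 1.

1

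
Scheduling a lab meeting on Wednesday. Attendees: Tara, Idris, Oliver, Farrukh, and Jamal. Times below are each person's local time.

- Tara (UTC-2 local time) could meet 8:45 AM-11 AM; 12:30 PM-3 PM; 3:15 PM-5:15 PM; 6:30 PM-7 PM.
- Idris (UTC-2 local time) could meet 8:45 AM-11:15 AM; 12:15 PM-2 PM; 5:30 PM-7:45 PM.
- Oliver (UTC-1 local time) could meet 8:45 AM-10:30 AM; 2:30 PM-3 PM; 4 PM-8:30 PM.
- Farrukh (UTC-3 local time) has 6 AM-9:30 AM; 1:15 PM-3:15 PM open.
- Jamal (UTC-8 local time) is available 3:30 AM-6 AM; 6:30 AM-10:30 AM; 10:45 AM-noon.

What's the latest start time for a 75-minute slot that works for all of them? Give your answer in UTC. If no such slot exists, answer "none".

none

Tara in UTC: 10:45-13:00, 14:30-17:00, 17:15-19:15, 20:30-21:00 (add 2h to convert from UTC-2).
Idris in UTC: 10:45-13:15, 14:15-16:00, 19:30-21:45 (add 2h to convert from UTC-2).
Oliver in UTC: 09:45-11:30, 15:30-16:00, 17:00-21:30 (add 1h to convert from UTC-1).
Farrukh in UTC: 09:00-12:30, 16:15-18:15 (add 3h to convert from UTC-3).
Jamal in UTC: 11:30-14:00, 14:30-18:30, 18:45-20:00 (add 8h to convert from UTC-8).
Tara ∩ Idris: 10:45-13:00, 14:30-16:00, 20:30-21:00.
Tara ∩ Idris ∩ Oliver: 10:45-11:30, 15:30-16:00, 20:30-21:00.
Tara ∩ Idris ∩ Oliver ∩ Farrukh: 10:45-11:30.
Tara ∩ Idris ∩ Oliver ∩ Farrukh ∩ Jamal: ∅.
There is no time when everyone is free.
No common window is at least 75 minutes long.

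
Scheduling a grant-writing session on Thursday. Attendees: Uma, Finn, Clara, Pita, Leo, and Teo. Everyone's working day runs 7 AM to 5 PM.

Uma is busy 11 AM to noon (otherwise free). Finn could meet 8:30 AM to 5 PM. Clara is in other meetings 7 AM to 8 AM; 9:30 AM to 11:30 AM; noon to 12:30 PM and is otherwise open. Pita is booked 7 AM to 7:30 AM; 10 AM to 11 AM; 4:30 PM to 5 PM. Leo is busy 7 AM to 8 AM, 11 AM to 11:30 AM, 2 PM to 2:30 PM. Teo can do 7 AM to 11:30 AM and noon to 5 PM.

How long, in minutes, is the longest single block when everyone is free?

120

Uma free: 07:00-11:00, 12:00-17:00 (invert busy blocks within the working day).
Finn free: 08:30-17:00.
Clara free: 08:00-09:30, 11:30-12:00, 12:30-17:00 (invert busy blocks within the working day).
Pita free: 07:30-10:00, 11:00-16:30 (invert busy blocks within the working day).
Leo free: 08:00-11:00, 11:30-14:00, 14:30-17:00 (invert busy blocks within the working day).
Teo free: 07:00-11:30, 12:00-17:00.
Uma ∩ Finn: 08:30-11:00, 12:00-17:00.
Uma ∩ Finn ∩ Clara: 08:30-09:30, 12:30-17:00.
Uma ∩ Finn ∩ Clara ∩ Pita: 08:30-09:30, 12:30-16:30.
Uma ∩ Finn ∩ Clara ∩ Pita ∩ Leo: 08:30-09:30, 12:30-14:00, 14:30-16:30.
Uma ∩ Finn ∩ Clara ∩ Pita ∩ Leo ∩ Teo: 08:30-09:30, 12:30-14:00, 14:30-16:30.
The longest is 14:30-16:30 at 120 minutes.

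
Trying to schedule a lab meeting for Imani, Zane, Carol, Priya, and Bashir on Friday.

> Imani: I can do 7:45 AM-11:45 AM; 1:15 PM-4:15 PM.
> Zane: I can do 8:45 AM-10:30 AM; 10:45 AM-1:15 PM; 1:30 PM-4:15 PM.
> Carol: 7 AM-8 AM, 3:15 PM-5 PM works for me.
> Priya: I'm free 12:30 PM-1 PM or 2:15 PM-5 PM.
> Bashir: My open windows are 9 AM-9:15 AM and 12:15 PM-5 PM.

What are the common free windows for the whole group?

Imani ∩ Zane: 08:45-10:30, 10:45-11:45, 13:30-16:15.
Imani ∩ Zane ∩ Carol: 15:15-16:15.
Imani ∩ Zane ∩ Carol ∩ Priya: 15:15-16:15.
Imani ∩ Zane ∩ Carol ∩ Priya ∩ Bashir: 15:15-16:15.

15:15-16:15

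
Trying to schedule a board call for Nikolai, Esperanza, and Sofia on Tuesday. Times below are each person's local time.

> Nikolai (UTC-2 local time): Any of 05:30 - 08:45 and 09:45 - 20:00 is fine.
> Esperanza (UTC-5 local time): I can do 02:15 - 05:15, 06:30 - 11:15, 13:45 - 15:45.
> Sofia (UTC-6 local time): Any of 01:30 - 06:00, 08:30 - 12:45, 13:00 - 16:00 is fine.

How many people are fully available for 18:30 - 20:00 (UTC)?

Nikolai in UTC: 07:30-10:45, 11:45-22:00 (add 2h to convert from UTC-2).
Esperanza in UTC: 07:15-10:15, 11:30-16:15, 18:45-20:45 (add 5h to convert from UTC-5).
Sofia in UTC: 07:30-12:00, 14:30-18:45, 19:00-22:00 (add 6h to convert from UTC-6).
Nikolai can make the full 18:30-20:00 slot — that's 1.

1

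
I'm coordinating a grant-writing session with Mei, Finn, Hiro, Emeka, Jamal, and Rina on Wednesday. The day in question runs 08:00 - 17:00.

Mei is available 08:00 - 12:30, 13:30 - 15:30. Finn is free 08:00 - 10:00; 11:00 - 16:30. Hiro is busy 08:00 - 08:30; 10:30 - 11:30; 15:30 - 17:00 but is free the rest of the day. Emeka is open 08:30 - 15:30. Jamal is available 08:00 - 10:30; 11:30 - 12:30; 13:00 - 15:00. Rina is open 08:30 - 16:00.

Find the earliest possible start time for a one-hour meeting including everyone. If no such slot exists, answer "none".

Mei free: 08:00-12:30, 13:30-15:30.
Finn free: 08:00-10:00, 11:00-16:30.
Hiro free: 08:30-10:30, 11:30-15:30 (invert busy blocks within the working day).
Emeka free: 08:30-15:30.
Jamal free: 08:00-10:30, 11:30-12:30, 13:00-15:00.
Rina free: 08:30-16:00.
Mei ∩ Finn: 08:00-10:00, 11:00-12:30, 13:30-15:30.
Mei ∩ Finn ∩ Hiro: 08:30-10:00, 11:30-12:30, 13:30-15:30.
Mei ∩ Finn ∩ Hiro ∩ Emeka: 08:30-10:00, 11:30-12:30, 13:30-15:30.
Mei ∩ Finn ∩ Hiro ∩ Emeka ∩ Jamal: 08:30-10:00, 11:30-12:30, 13:30-15:00.
Mei ∩ Finn ∩ Hiro ∩ Emeka ∩ Jamal ∩ Rina: 08:30-10:00, 11:30-12:30, 13:30-15:00.
The first common window of at least 60 minutes is 08:30-10:00, so the earliest start is 08:30.

08:30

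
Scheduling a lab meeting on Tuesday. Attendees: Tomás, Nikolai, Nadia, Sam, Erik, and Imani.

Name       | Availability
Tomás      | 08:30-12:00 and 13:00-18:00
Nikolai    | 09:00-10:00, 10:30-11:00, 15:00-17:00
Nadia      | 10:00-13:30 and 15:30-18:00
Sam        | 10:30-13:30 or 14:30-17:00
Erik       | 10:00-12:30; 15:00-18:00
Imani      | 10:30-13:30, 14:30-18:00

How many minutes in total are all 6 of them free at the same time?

Tomás ∩ Nikolai: 09:00-10:00, 10:30-11:00, 15:00-17:00.
Tomás ∩ Nikolai ∩ Nadia: 10:30-11:00, 15:30-17:00.
Tomás ∩ Nikolai ∩ Nadia ∩ Sam: 10:30-11:00, 15:30-17:00.
Tomás ∩ Nikolai ∩ Nadia ∩ Sam ∩ Erik: 10:30-11:00, 15:30-17:00.
Tomás ∩ Nikolai ∩ Nadia ∩ Sam ∩ Erik ∩ Imani: 10:30-11:00, 15:30-17:00.
Summing the common windows: 30 + 90 = 120 minutes.

120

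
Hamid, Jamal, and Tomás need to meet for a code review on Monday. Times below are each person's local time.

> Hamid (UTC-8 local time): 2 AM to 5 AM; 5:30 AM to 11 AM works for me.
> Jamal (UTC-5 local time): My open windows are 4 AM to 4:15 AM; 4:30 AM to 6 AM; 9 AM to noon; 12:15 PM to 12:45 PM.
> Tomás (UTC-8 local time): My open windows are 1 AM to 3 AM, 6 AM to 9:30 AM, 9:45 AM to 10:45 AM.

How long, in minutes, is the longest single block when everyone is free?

180

Hamid in UTC: 10:00-13:00, 13:30-19:00 (add 8h to convert from UTC-8).
Jamal in UTC: 09:00-09:15, 09:30-11:00, 14:00-17:00, 17:15-17:45 (add 5h to convert from UTC-5).
Tomás in UTC: 09:00-11:00, 14:00-17:30, 17:45-18:45 (add 8h to convert from UTC-8).
Hamid ∩ Jamal: 10:00-11:00, 14:00-17:00, 17:15-17:45.
Hamid ∩ Jamal ∩ Tomás: 10:00-11:00, 14:00-17:00, 17:15-17:30.
Those are the intersection windows.
The longest is 14:00-17:00 at 180 minutes.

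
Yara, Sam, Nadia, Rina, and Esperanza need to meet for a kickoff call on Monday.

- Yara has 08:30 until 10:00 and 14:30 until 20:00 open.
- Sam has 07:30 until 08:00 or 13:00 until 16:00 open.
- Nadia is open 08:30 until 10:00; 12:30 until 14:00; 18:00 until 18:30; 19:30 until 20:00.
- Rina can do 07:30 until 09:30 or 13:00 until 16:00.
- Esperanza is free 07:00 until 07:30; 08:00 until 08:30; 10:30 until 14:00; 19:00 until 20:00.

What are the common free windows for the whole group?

none

Yara ∩ Sam: 14:30-16:00.
Yara ∩ Sam ∩ Nadia: ∅.
Yara ∩ Sam ∩ Nadia ∩ Rina: ∅.
Yara ∩ Sam ∩ Nadia ∩ Rina ∩ Esperanza: ∅.
There is no time when everyone is free.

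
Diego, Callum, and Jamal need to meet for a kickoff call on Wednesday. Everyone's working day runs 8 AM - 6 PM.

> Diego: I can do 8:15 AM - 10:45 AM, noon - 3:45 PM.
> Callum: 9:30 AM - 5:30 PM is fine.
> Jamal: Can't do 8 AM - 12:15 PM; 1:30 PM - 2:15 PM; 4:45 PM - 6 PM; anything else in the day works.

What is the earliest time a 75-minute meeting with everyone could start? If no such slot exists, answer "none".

12:15

Diego free: 08:15-10:45, 12:00-15:45.
Callum free: 09:30-17:30.
Jamal free: 12:15-13:30, 14:15-16:45 (invert busy blocks within the working day).
Diego ∩ Callum: 09:30-10:45, 12:00-15:45.
Diego ∩ Callum ∩ Jamal: 12:15-13:30, 14:15-15:45.
The first common window of at least 75 minutes is 12:15-13:30, so the earliest start is 12:15.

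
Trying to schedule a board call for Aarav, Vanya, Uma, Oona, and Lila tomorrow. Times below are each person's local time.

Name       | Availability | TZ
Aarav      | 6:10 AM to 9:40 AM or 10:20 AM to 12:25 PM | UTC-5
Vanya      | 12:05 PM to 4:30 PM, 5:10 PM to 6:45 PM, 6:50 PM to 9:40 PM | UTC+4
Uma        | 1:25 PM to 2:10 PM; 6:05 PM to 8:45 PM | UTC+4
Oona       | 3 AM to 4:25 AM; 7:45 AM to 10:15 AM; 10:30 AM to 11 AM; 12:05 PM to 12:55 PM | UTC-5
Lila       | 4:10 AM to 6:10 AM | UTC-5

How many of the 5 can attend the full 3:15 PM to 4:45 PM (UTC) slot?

2

Aarav in UTC: 11:10-14:40, 15:20-17:25 (add 5h to convert from UTC-5).
Vanya in UTC: 08:05-12:30, 13:10-14:45, 14:50-17:40 (subtract 4h to convert from UTC+4).
Uma in UTC: 09:25-10:10, 14:05-16:45 (subtract 4h to convert from UTC+4).
Oona in UTC: 08:00-09:25, 12:45-15:15, 15:30-16:00, 17:05-17:55 (add 5h to convert from UTC-5).
Lila in UTC: 09:10-11:10 (add 5h to convert from UTC-5).
Vanya and Uma can make the full 15:15-16:45 slot — that's 2.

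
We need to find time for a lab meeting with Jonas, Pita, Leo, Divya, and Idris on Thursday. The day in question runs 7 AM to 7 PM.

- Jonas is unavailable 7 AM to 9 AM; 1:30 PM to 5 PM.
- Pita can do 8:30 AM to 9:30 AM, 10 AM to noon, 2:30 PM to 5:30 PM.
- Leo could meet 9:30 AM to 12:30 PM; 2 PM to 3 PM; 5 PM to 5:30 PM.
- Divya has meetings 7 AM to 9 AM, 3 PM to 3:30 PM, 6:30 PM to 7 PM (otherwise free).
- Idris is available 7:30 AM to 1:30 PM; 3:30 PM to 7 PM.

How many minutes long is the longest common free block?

Jonas free: 09:00-13:30, 17:00-19:00 (invert busy blocks within the working day).
Pita free: 08:30-09:30, 10:00-12:00, 14:30-17:30.
Leo free: 09:30-12:30, 14:00-15:00, 17:00-17:30.
Divya free: 09:00-15:00, 15:30-18:30 (invert busy blocks within the working day).
Idris free: 07:30-13:30, 15:30-19:00.
Jonas ∩ Pita: 09:00-09:30, 10:00-12:00, 17:00-17:30.
Jonas ∩ Pita ∩ Leo: 10:00-12:00, 17:00-17:30.
Jonas ∩ Pita ∩ Leo ∩ Divya: 10:00-12:00, 17:00-17:30.
Jonas ∩ Pita ∩ Leo ∩ Divya ∩ Idris: 10:00-12:00, 17:00-17:30.
Those are the intersection windows.
The longest is 10:00-12:00 at 120 minutes.

120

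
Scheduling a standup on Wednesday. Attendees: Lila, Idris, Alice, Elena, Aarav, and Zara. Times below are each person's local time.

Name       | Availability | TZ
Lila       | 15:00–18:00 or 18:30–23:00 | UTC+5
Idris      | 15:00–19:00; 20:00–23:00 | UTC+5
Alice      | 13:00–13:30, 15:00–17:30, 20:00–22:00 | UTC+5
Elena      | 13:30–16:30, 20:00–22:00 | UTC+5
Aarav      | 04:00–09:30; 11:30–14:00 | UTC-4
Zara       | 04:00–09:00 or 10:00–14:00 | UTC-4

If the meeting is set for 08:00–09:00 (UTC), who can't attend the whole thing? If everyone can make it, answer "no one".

Lila in UTC: 10:00-13:00, 13:30-18:00 (subtract 5h to convert from UTC+5).
Idris in UTC: 10:00-14:00, 15:00-18:00 (subtract 5h to convert from UTC+5).
Alice in UTC: 08:00-08:30, 10:00-12:30, 15:00-17:00 (subtract 5h to convert from UTC+5).
Elena in UTC: 08:30-11:30, 15:00-17:00 (subtract 5h to convert from UTC+5).
Aarav in UTC: 08:00-13:30, 15:30-18:00 (add 4h to convert from UTC-4).
Zara in UTC: 08:00-13:00, 14:00-18:00 (add 4h to convert from UTC-4).
Lila: not fully free for 08:00-09:00. Idris: not fully free for 08:00-09:00. Alice: not fully free for 08:00-09:00. Elena: not fully free for 08:00-09:00. Aarav: free for 08:00-09:00. Zara: free for 08:00-09:00.

Alice, Elena, Idris, Lila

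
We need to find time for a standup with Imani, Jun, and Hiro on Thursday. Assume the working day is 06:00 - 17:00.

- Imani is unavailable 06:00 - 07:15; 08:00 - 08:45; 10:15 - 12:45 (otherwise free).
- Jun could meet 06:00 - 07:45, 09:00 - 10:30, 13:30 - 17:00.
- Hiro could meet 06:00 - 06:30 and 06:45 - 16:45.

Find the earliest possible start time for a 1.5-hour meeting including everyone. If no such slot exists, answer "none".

Imani free: 07:15-08:00, 08:45-10:15, 12:45-17:00 (invert busy blocks within the working day).
Jun free: 06:00-07:45, 09:00-10:30, 13:30-17:00.
Hiro free: 06:00-06:30, 06:45-16:45.
Imani ∩ Jun: 07:15-07:45, 09:00-10:15, 13:30-17:00.
Imani ∩ Jun ∩ Hiro: 07:15-07:45, 09:00-10:15, 13:30-16:45.
So the common availability across everyone is 07:15-07:45, 09:00-10:15, 13:30-16:45.
The first common window of at least 90 minutes is 13:30-16:45, so the earliest start is 13:30.

13:30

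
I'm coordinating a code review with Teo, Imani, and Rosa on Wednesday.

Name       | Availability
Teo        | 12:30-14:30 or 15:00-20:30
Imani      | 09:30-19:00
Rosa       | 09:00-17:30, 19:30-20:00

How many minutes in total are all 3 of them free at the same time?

Teo ∩ Imani: 12:30-14:30, 15:00-19:00.
Teo ∩ Imani ∩ Rosa: 12:30-14:30, 15:00-17:30.
Summing the common windows: 120 + 150 = 270 minutes.

270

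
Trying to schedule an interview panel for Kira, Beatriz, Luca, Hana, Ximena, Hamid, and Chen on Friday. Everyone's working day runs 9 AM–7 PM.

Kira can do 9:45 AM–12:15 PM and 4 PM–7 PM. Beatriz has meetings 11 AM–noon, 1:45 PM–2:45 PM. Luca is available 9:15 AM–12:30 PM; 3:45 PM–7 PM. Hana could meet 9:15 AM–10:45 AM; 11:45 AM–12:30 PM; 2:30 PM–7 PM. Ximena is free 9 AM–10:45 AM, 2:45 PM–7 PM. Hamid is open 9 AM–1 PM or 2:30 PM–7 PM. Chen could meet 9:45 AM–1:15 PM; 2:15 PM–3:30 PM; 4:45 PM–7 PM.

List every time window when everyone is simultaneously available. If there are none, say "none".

09:45-10:45, 16:45-19:00

Kira free: 09:45-12:15, 16:00-19:00.
Beatriz free: 09:00-11:00, 12:00-13:45, 14:45-19:00 (invert busy blocks within the working day).
Luca free: 09:15-12:30, 15:45-19:00.
Hana free: 09:15-10:45, 11:45-12:30, 14:30-19:00.
Ximena free: 09:00-10:45, 14:45-19:00.
Hamid free: 09:00-13:00, 14:30-19:00.
Chen free: 09:45-13:15, 14:15-15:30, 16:45-19:00.
Kira ∩ Beatriz: 09:45-11:00, 12:00-12:15, 16:00-19:00.
Kira ∩ Beatriz ∩ Luca: 09:45-11:00, 12:00-12:15, 16:00-19:00.
Kira ∩ Beatriz ∩ Luca ∩ Hana: 09:45-10:45, 12:00-12:15, 16:00-19:00.
Kira ∩ Beatriz ∩ Luca ∩ Hana ∩ Ximena: 09:45-10:45, 16:00-19:00.
Kira ∩ Beatriz ∩ Luca ∩ Hana ∩ Ximena ∩ Hamid: 09:45-10:45, 16:00-19:00.
Kira ∩ Beatriz ∩ Luca ∩ Hana ∩ Ximena ∩ Hamid ∩ Chen: 09:45-10:45, 16:45-19:00.
So the common availability across everyone is 09:45-10:45, 16:45-19:00.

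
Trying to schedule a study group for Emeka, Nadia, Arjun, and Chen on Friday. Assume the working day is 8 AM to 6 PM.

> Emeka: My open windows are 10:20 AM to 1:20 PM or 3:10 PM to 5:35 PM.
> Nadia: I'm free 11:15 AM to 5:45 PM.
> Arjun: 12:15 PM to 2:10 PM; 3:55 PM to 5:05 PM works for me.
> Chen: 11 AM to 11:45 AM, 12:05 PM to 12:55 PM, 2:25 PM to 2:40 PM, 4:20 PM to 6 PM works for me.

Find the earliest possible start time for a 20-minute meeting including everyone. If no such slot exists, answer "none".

Emeka ∩ Nadia: 11:15-13:20, 15:10-17:35.
Emeka ∩ Nadia ∩ Arjun: 12:15-13:20, 15:55-17:05.
Emeka ∩ Nadia ∩ Arjun ∩ Chen: 12:15-12:55, 16:20-17:05.
So the common availability across everyone is 12:15-12:55, 16:20-17:05.
The first common window of at least 20 minutes is 12:15-12:55, so the earliest start is 12:15.

12:15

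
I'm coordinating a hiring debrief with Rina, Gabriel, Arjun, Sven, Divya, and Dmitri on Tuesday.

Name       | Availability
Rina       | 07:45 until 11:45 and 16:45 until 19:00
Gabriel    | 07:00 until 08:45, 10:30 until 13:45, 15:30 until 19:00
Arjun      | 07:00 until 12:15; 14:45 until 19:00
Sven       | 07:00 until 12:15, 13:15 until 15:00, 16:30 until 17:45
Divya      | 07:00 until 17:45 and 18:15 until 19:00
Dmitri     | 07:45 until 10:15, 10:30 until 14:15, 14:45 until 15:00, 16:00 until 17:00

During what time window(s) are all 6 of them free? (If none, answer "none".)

07:45-08:45, 10:30-11:45, 16:45-17:00

Rina ∩ Gabriel: 07:45-08:45, 10:30-11:45, 16:45-19:00.
Rina ∩ Gabriel ∩ Arjun: 07:45-08:45, 10:30-11:45, 16:45-19:00.
Rina ∩ Gabriel ∩ Arjun ∩ Sven: 07:45-08:45, 10:30-11:45, 16:45-17:45.
Rina ∩ Gabriel ∩ Arjun ∩ Sven ∩ Divya: 07:45-08:45, 10:30-11:45, 16:45-17:45.
Rina ∩ Gabriel ∩ Arjun ∩ Sven ∩ Divya ∩ Dmitri: 07:45-08:45, 10:30-11:45, 16:45-17:00.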